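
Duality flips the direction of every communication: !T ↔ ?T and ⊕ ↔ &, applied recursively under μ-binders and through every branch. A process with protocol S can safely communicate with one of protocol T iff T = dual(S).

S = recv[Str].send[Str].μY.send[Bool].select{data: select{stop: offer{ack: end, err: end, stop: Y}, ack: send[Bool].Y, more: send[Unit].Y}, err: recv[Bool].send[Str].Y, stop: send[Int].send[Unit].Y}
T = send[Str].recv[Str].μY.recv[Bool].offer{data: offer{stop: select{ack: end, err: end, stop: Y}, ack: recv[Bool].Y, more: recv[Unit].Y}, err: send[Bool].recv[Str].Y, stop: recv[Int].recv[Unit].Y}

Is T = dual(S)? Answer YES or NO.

YES

recv[Str] vs send[Str]  match
  send[Str] vs recv[Str]  match
    μY vs μY  match (rec unchanged)
      send[Bool] vs recv[Bool]  match
        select{data,err,stop} vs offer{data,err,stop}  match label sets agree
          • data:
            select{stop,ack,more} vs offer{stop,ack,more}  match label sets agree
              • stop:
                offer{ack,err,stop} vs select{ack,err,stop}  match label sets agree
                  • ack:
                    end vs end  match
                  • err:
                    end vs end  match
                  • stop:
                    Y vs Y  match
              • ack:
                send[Bool] vs recv[Bool]  match
                  Y vs Y  match
              • more:
                send[Unit] vs recv[Unit]  match
                  Y vs Y  match
          • err:
            recv[Bool] vs send[Bool]  match
              send[Str] vs recv[Str]  match
                Y vs Y  match
          • stop:
            send[Int] vs recv[Int]  match
              send[Unit] vs recv[Unit]  match
                Y vs Y  match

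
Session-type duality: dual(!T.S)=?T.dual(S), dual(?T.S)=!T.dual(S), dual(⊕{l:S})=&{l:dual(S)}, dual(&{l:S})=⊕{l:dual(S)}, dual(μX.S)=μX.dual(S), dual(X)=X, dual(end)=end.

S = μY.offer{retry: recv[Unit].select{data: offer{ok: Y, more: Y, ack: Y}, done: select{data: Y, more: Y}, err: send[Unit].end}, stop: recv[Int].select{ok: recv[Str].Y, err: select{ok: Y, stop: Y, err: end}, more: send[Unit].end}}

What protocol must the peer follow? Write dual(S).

μY = μY  (rec unchanged)
  offer{retry,stop} = select{retry,stop}  (&→⊕)
    • retry:
      recv[Unit] = send[Unit]
        select{data,done,err} = offer{data,done,err}  (⊕→&)
          • data:
            offer{ok,more,ack} = select{ok,more,ack}  (&→⊕)
              • ok:
                Y ↦ Y
              • more:
                Y ↦ Y
              • ack:
                Y ↦ Y
          • done:
            select{data,more} = offer{data,more}  (⊕→&)
              • data:
                Y ↦ Y
              • more:
                Y ↦ Y
          • err:
            send[Unit] = recv[Unit]
              end ↦ end
    • stop:
      recv[Int] = send[Int]
        select{ok,err,more} = offer{ok,err,more}  (⊕→&)
          • ok:
            recv[Str] = send[Str]
              Y ↦ Y
          • err:
            select{ok,stop,err} = offer{ok,stop,err}  (⊕→&)
              • ok:
                Y ↦ Y
              • stop:
                Y ↦ Y
              • err:
                end ↦ end
          • more:
            send[Unit] = recv[Unit]
              end ↦ end

μY.select{retry: send[Unit].offer{data: select{ok: Y, more: Y, ack: Y}, done: offer{data: Y, more: Y}, err: recv[Unit].end}, stop: send[Int].offer{ok: send[Str].Y, err: offer{ok: Y, stop: Y, err: end}, more: recv[Unit].end}}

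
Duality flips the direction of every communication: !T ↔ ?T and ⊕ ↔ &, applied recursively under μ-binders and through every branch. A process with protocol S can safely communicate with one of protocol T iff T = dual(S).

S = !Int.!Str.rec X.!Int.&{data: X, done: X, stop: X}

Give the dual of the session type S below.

!Int ↦ ?Int
  !Str ↦ ?Str
    rec X ↦ rec X  (rec unchanged)
      !Int ↦ ?Int
        &{data,done,stop} ↦ +{data,done,stop}  (offer→select)
          [data]
            dual(X) = X
          [done]
            dual(X) = X
          [stop]
            dual(X) = X

?Int.?Str.rec X.?Int.+{data: X, done: X, stop: X}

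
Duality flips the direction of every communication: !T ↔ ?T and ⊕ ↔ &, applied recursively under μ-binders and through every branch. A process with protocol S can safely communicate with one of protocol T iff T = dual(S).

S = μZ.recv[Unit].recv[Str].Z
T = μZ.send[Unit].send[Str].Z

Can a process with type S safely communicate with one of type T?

μZ | μZ  match (binder kept)
  recv[Unit] | send[Unit]  match
    recv[Str] | send[Str]  match
      Z | Z  match

YES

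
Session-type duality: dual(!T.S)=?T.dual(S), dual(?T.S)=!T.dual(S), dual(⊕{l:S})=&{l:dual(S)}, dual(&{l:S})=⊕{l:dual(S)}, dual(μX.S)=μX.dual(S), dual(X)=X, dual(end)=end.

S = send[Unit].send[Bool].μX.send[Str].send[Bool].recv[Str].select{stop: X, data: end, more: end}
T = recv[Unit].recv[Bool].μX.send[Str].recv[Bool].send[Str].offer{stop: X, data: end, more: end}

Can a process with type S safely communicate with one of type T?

send[Unit] ‖ recv[Unit]  ok
  send[Bool] ‖ recv[Bool]  ok
    μX ‖ μX  ok (μ self-dual)
      send[Str] ‖ send[Str]  ✗ same direction on both sides — not dual

NO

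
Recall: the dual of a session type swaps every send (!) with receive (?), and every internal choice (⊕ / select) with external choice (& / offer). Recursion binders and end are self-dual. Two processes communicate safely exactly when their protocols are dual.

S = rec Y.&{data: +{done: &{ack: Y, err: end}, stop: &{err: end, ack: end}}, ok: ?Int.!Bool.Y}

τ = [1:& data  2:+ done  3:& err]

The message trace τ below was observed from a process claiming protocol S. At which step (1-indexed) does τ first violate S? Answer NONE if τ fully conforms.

NONE

[1] & data  match  state: +{done: &{ack: rec Y.…, err: end}, stop: &{err: end, ack: end}}
[2] + done  match  state: &{ack: rec Y.…, err: end}
[3] & err  match  state: end
τ conforms to S (length 3)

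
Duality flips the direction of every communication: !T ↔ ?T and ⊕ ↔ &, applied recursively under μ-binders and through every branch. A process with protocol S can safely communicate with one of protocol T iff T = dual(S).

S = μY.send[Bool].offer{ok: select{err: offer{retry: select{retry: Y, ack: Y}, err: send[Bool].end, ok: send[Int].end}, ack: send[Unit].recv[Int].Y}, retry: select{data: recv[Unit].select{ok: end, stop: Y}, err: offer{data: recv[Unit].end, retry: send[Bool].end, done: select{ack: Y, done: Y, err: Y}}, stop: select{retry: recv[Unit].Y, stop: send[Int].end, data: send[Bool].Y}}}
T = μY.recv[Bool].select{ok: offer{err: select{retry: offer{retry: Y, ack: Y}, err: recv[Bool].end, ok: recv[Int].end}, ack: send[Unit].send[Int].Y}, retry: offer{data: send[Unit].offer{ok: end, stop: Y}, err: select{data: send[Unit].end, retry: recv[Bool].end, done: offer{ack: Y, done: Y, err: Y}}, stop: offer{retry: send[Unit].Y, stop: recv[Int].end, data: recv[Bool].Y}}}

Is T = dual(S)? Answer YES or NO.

μY vs μY  ok (μ self-dual)
  send[Bool] vs recv[Bool]  ok
    offer{ok,retry} vs select{ok,retry}  ok same labels
      • ok:
        select{err,ack} vs offer{err,ack}  ok same labels
          • err:
            offer{retry,err,ok} vs select{retry,err,ok}  ok same labels
              • retry:
                select{retry,ack} vs offer{retry,ack}  ok same labels
                  • retry:
                    Y vs Y  ok
                  • ack:
                    Y vs Y  ok
              • err:
                send[Bool] vs recv[Bool]  ok
                  end vs end  ok
              • ok:
                send[Int] vs recv[Int]  ok
                  end vs end  ok
          • ack:
            send[Unit] vs send[Unit]  ✗ same direction on both sides — not dual

NO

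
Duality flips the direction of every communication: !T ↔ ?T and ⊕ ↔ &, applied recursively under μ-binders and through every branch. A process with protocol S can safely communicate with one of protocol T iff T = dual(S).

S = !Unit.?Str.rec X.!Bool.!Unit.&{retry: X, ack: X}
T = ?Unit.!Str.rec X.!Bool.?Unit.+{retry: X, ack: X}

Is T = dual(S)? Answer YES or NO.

!Unit vs ?Unit  ok
  ?Str vs !Str  ok
    rec X vs rec X  ok (binder kept)
      !Bool vs !Bool  ✗ same direction on both sides — not dual

NO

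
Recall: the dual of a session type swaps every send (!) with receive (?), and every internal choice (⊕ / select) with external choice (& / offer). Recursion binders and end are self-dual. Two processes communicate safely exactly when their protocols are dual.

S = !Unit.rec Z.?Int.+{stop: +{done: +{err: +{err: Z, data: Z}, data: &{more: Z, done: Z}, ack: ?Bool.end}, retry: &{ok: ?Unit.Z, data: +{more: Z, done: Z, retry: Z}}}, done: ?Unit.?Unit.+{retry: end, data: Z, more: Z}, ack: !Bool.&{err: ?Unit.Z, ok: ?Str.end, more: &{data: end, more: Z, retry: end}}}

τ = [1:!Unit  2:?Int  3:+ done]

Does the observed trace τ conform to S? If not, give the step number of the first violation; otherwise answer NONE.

NONE

step 1: !Unit  match  now at rec Z.…
step 2: ?Int  match  now at +{stop: +{done: +{err: +{err: rec Z.…, data: rec Z.…}, data: &{more: rec Z.…, done: rec Z.…}, ack: ?Bool.end}, retry: &{ok: ?Unit.rec Z.…, data: +{more: rec Z.…, done: rec Z.…, retry: rec Z.…}}}, done: ?Unit.?Unit.+{retry: end, data: rec Z.…, more: rec Z.…}, ack: !Bool.&{err: ?Unit.rec Z.…, ok: ?Str.end, more: &{data: end, more: rec Z.…, retry: end}}}
step 3: + done  match  now at ?Unit.?Unit.+{retry: end, data: rec Z.…, more: rec Z.…}
trace exhausted — no violation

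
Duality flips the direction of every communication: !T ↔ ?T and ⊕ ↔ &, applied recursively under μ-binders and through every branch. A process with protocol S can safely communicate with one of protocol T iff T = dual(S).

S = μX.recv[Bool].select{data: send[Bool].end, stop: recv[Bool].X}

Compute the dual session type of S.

μX ↦ μX  (rec unchanged)
  recv[Bool] ↦ send[Bool]
    select{data,stop} ↦ offer{data,stop}  (select→offer)
      case data:
        send[Bool] ↦ recv[Bool]
          end ↦ end
      case stop:
        recv[Bool] ↦ send[Bool]
          X ↦ X

μX.send[Bool].offer{data: recv[Bool].end, stop: send[Bool].X}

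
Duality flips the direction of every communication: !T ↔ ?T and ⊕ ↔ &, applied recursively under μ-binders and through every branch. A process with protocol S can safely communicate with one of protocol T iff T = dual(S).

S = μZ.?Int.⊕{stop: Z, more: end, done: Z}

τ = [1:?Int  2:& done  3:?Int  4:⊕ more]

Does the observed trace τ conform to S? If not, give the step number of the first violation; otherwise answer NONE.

@1 ?Int  ok  cont: ⊕{stop: μZ.…, more: end, done: μZ.…}
@2 got & done, protocol expects ⊕ stop or ⊕ more or ⊕ done  ✗

2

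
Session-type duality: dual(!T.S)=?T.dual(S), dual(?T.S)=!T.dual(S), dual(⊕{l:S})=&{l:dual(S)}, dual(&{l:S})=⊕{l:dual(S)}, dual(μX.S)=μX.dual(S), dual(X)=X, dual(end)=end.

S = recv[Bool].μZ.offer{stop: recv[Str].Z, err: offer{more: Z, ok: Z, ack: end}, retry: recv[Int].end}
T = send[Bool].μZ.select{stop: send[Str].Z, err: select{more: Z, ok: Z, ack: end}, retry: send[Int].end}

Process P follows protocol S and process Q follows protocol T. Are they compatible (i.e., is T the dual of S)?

recv[Bool] | send[Bool]  match
  μZ | μZ  match (binder kept)
    offer{stop,err,retry} | select{stop,err,retry}  match label sets agree
      [stop]
        recv[Str] | send[Str]  match
          Z | Z  match
      [err]
        offer{more,ok,ack} | select{more,ok,ack}  match label sets agree
          [more]
            Z | Z  match
          [ok]
            Z | Z  match
          [ack]
            end | end  match
      [retry]
        recv[Int] | send[Int]  match
          end | end  match

YES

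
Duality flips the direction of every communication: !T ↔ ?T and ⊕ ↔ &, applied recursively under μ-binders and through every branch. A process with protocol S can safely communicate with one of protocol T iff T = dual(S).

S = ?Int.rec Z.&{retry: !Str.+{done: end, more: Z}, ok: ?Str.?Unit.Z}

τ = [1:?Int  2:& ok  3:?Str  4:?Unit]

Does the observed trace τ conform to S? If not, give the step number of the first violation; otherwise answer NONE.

NONE

[1] ?Int  ok  now at rec Z.…
[2] & ok  ok  now at ?Str.?Unit.rec Z.…
[3] ?Str  ok  now at ?Unit.rec Z.…
[4] ?Unit  ok  now at rec Z.…
all 4 steps conform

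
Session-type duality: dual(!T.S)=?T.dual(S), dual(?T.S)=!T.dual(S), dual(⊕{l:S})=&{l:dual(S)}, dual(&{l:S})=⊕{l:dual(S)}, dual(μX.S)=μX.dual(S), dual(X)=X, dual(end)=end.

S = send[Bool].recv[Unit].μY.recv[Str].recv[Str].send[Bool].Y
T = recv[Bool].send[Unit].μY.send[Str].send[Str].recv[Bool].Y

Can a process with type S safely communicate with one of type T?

YES

send[Bool] ‖ recv[Bool]  match
  recv[Unit] ‖ send[Unit]  match
    μY ‖ μY  match (rec unchanged)
      recv[Str] ‖ send[Str]  match
        recv[Str] ‖ send[Str]  match
          send[Bool] ‖ recv[Bool]  match
            Y ‖ Y  match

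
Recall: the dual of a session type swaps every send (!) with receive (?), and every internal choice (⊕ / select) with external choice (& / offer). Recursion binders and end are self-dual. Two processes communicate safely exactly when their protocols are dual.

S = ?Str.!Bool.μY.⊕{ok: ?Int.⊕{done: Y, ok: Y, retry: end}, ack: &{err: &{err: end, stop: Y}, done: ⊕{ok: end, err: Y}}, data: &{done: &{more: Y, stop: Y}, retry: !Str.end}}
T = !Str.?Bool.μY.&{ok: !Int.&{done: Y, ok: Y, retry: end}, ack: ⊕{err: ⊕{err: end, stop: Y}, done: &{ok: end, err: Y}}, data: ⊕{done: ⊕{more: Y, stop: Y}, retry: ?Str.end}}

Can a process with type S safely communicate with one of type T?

YES

?Str vs !Str  ok
  !Bool vs ?Bool  ok
    μY vs μY  ok (μ self-dual)
      ⊕{ok,ack,data} vs &{ok,ack,data}  ok same labels
        • ok:
          ?Int vs !Int  ok
            ⊕{done,ok,retry} vs &{done,ok,retry}  ok same labels
              • done:
                Y vs Y  ok
              • ok:
                Y vs Y  ok
              • retry:
                end vs end  ok
        • ack:
          &{err,done} vs ⊕{err,done}  ok same labels
            • err:
              &{err,stop} vs ⊕{err,stop}  ok same labels
                • err:
                  end vs end  ok
                • stop:
                  Y vs Y  ok
            • done:
              ⊕{ok,err} vs &{ok,err}  ok same labels
                • ok:
                  end vs end  ok
                • err:
                  Y vs Y  ok
        • data:
          &{done,retry} vs ⊕{done,retry}  ok same labels
            • done:
              &{more,stop} vs ⊕{more,stop}  ok same labels
                • more:
                  Y vs Y  ok
                • stop:
                  Y vs Y  ok
            • retry:
              !Str vs ?Str  ok
                end vs end  ok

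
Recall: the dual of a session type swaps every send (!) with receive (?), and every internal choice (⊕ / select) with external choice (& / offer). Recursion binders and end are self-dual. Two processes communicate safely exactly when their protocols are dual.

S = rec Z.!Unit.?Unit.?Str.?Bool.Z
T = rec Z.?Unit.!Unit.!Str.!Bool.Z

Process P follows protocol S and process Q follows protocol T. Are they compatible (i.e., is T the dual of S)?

rec Z ‖ rec Z  ok (μ self-dual)
  !Unit ‖ ?Unit  ok
    ?Unit ‖ !Unit  ok
      ?Str ‖ !Str  ok
        ?Bool ‖ !Bool  ok
          Z ‖ Z  ok

YES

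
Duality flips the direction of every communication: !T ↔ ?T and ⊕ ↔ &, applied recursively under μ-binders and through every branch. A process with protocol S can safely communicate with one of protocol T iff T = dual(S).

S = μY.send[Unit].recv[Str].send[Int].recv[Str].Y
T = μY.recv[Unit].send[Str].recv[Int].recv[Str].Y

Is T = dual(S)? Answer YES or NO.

NO

μY | μY  ✓ (binder kept)
  send[Unit] | recv[Unit]  ✓
    recv[Str] | send[Str]  ✓
      send[Int] | recv[Int]  ✓
        recv[Str] | recv[Str]  ✗ same direction on both sides — not dual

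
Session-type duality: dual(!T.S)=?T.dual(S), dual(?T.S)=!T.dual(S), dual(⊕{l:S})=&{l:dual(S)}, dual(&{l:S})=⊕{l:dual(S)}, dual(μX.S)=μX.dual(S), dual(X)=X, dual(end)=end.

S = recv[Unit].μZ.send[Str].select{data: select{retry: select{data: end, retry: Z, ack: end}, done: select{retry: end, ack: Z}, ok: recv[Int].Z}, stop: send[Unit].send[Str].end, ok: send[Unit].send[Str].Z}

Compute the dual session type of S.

recv[Unit] → send[Unit]
  μZ → μZ  (μ self-dual)
    send[Str] → recv[Str]
      select{data,stop,ok} → offer{data,stop,ok}  (internal→external)
        [data]
          select{retry,done,ok} → offer{retry,done,ok}  (internal→external)
            [retry]
              select{data,retry,ack} → offer{data,retry,ack}  (internal→external)
                [data]
                  dual(end) = end
                [retry]
                  dual(Z) = Z
                [ack]
                  dual(end) = end
            [done]
              select{retry,ack} → offer{retry,ack}  (internal→external)
                [retry]
                  dual(end) = end
                [ack]
                  dual(Z) = Z
            [ok]
              recv[Int] → send[Int]
                dual(Z) = Z
        [stop]
          send[Unit] → recv[Unit]
            send[Str] → recv[Str]
              dual(end) = end
        [ok]
          send[Unit] → recv[Unit]
            send[Str] → recv[Str]
              dual(Z) = Z

send[Unit].μZ.recv[Str].offer{data: offer{retry: offer{data: end, retry: Z, ack: end}, done: offer{retry: end, ack: Z}, ok: send[Int].Z}, stop: recv[Unit].recv[Str].end, ok: recv[Unit].recv[Str].Z}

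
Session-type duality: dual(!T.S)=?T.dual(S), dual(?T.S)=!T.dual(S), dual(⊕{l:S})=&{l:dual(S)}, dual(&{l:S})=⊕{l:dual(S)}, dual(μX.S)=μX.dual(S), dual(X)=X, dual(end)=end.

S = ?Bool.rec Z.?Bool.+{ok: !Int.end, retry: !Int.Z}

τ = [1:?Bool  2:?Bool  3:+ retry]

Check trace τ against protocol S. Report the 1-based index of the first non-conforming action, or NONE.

NONE

[1] ?Bool  ✓  cont: rec Z.…
[2] ?Bool  ✓  cont: +{ok: !Int.end, retry: !Int.rec Z.…}
[3] + retry  ✓  cont: !Int.rec Z.…
all 3 steps conform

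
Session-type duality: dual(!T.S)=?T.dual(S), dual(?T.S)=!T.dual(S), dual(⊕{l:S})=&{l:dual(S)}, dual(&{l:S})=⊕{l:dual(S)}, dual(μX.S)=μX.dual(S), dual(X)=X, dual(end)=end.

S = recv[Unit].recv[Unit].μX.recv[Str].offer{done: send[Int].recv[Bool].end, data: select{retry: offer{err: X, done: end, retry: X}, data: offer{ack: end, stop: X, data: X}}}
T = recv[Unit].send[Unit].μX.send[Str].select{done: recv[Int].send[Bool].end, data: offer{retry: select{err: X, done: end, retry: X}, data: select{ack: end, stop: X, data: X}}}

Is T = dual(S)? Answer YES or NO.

NO

recv[Unit] | recv[Unit]  ✗ same direction on both sides — not dual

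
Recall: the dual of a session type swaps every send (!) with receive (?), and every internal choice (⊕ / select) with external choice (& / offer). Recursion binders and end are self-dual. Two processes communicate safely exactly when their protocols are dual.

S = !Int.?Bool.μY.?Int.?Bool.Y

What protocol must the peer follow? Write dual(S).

?Int.!Bool.μY.!Int.!Bool.Y

!Int → ?Int
  ?Bool → !Bool
    μY → μY  (μ self-dual)
      ?Int → !Int
        ?Bool → !Bool
          dual(Y) = Y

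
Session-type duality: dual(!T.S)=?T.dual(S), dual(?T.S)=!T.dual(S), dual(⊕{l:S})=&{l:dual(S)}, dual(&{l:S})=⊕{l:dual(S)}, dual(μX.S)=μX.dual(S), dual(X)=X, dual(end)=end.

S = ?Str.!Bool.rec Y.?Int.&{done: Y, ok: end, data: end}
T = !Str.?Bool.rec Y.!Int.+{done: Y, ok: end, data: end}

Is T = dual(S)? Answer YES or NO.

?Str | !Str  ok
  !Bool | ?Bool  ok
    rec Y | rec Y  ok (rec unchanged)
      ?Int | !Int  ok
        &{done,ok,data} | +{done,ok,data}  ok labels match
          • done:
            Y | Y  ok
          • ok:
            end | end  ok
          • data:
            end | end  ok

YES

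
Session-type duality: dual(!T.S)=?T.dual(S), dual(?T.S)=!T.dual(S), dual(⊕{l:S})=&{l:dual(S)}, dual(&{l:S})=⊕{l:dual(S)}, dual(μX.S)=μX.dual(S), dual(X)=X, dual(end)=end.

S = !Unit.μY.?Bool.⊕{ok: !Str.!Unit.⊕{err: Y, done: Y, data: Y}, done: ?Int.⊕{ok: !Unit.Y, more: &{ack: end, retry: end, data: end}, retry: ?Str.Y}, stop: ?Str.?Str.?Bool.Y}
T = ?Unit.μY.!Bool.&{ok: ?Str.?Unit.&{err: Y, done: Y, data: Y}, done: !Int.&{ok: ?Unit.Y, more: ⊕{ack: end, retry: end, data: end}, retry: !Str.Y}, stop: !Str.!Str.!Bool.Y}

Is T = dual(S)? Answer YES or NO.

YES

!Unit ‖ ?Unit  match
  μY ‖ μY  match (rec unchanged)
    ?Bool ‖ !Bool  match
      ⊕{ok,done,stop} ‖ &{ok,done,stop}  match labels match
        [ok]
          !Str ‖ ?Str  match
            !Unit ‖ ?Unit  match
              ⊕{err,done,data} ‖ &{err,done,data}  match labels match
                [err]
                  Y ‖ Y  match
                [done]
                  Y ‖ Y  match
                [data]
                  Y ‖ Y  match
        [done]
          ?Int ‖ !Int  match
            ⊕{ok,more,retry} ‖ &{ok,more,retry}  match labels match
              [ok]
                !Unit ‖ ?Unit  match
                  Y ‖ Y  match
              [more]
                &{ack,retry,data} ‖ ⊕{ack,retry,data}  match labels match
                  [ack]
                    end ‖ end  match
                  [retry]
                    end ‖ end  match
                  [data]
                    end ‖ end  match
              [retry]
                ?Str ‖ !Str  match
                  Y ‖ Y  match
        [stop]
          ?Str ‖ !Str  match
            ?Str ‖ !Str  match
              ?Bool ‖ !Bool  match
                Y ‖ Y  match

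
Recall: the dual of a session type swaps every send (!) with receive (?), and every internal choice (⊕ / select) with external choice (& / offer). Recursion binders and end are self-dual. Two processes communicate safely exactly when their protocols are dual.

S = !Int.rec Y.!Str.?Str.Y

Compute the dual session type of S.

?Int.rec Y.?Str.!Str.Y

!Int = ?Int
  rec Y = rec Y  (rec unchanged)
    !Str = ?Str
      ?Str = !Str
        Y self-dual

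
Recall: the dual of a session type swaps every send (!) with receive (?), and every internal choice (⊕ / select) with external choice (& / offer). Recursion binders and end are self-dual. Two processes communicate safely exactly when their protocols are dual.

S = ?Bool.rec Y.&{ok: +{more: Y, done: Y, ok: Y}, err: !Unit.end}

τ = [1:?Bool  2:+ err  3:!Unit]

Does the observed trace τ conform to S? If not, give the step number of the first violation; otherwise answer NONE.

[1] ?Bool  ✓  cont: rec Y.…
[2] got + err, protocol expects & ok or & err  ✗

2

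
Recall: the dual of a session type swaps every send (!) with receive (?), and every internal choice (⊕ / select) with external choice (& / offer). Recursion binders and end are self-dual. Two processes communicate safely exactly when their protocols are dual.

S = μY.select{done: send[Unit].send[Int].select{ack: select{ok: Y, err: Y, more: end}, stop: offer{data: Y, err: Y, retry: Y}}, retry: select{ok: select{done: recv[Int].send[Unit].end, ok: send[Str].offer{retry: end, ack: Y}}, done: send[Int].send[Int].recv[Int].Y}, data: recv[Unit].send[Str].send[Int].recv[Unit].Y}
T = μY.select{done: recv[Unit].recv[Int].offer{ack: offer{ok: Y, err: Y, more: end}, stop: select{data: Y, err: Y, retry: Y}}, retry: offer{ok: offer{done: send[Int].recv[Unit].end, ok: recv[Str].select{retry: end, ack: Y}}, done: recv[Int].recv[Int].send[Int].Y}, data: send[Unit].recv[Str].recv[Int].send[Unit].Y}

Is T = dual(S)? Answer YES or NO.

μY | μY  ✓ (μ self-dual)
  select{done,retry,data} | select{done,retry,data}  ✗ choice polarity not flipped — not dual

NO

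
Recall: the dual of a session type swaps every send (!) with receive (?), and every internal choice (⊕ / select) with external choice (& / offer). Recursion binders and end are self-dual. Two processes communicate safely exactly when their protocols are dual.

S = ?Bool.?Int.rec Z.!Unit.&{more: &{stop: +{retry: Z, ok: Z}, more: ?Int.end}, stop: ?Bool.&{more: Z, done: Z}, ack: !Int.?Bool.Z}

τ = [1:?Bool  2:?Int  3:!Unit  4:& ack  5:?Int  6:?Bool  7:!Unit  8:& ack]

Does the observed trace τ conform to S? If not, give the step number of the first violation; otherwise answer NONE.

@1 ?Bool  ok  residual = ?Int.rec Z.…
@2 ?Int  ok  residual = rec Z.…
@3 !Unit  ok  residual = &{more: &{stop: +{retry: rec Z.…, ok: rec Z.…}, more: ?Int.end}, stop: ?Bool.&{more: rec Z.…, done: rec Z.…}, ack: !Int.?Bool.rec Z.…}
@4 & ack  ok  residual = !Int.?Bool.rec Z.…
@5 got ?Int, protocol expects !Int  ✗

5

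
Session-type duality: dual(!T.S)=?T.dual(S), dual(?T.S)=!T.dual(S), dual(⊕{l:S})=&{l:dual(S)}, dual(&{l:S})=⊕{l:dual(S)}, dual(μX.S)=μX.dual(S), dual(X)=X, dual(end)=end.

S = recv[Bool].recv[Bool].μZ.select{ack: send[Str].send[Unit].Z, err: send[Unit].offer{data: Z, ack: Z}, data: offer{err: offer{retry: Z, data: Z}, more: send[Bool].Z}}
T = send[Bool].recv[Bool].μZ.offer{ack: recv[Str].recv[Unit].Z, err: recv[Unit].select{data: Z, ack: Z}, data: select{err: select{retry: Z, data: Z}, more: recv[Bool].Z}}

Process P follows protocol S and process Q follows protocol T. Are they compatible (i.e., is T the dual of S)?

recv[Bool] vs send[Bool]  ok
  recv[Bool] vs recv[Bool]  ✗ same direction on both sides — not dual

NO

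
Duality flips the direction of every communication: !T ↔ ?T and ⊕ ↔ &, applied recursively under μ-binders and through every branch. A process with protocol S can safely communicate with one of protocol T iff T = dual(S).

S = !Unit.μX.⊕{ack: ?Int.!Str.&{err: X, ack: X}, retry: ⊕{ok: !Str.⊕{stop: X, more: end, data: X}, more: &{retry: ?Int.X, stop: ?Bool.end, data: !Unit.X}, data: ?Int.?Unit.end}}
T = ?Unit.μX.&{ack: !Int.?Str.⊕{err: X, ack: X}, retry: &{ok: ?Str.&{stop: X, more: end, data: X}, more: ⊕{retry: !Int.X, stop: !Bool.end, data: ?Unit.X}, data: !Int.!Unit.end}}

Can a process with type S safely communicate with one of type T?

!Unit | ?Unit  ok
  μX | μX  ok (μ self-dual)
    ⊕{ack,retry} | &{ack,retry}  ok labels match
      case ack:
        ?Int | !Int  ok
          !Str | ?Str  ok
            &{err,ack} | ⊕{err,ack}  ok labels match
              case err:
                X | X  ok
              case ack:
                X | X  ok
      case retry:
        ⊕{ok,more,data} | &{ok,more,data}  ok labels match
          case ok:
            !Str | ?Str  ok
              ⊕{stop,more,data} | &{stop,more,data}  ok labels match
                case stop:
                  X | X  ok
                case more:
                  end | end  ok
                case data:
                  X | X  ok
          case more:
            &{retry,stop,data} | ⊕{retry,stop,data}  ok labels match
              case retry:
                ?Int | !Int  ok
                  X | X  ok
              case stop:
                ?Bool | !Bool  ok
                  end | end  ok
              case data:
                !Unit | ?Unit  ok
                  X | X  ok
          case data:
            ?Int | !Int  ok
              ?Unit | !Unit  ok
                end | end  ok

YES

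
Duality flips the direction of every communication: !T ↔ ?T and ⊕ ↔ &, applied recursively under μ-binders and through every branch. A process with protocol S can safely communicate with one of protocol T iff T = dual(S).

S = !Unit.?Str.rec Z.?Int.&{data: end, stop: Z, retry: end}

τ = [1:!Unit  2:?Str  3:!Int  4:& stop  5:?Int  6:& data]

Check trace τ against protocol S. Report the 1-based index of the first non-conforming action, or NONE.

@1 !Unit  ✓  residual = ?Str.rec Z.…
@2 ?Str  ✓  residual = rec Z.…
@3 got !Int, protocol expects ?Int  ✗

3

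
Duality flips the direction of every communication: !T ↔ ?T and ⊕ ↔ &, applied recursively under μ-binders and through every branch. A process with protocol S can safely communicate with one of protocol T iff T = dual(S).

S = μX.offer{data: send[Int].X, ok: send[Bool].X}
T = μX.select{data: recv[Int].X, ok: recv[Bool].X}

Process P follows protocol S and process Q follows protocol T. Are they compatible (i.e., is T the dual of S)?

μX ‖ μX  match (rec unchanged)
  offer{data,ok} ‖ select{data,ok}  match same labels
    [data]
      send[Int] ‖ recv[Int]  match
        X ‖ X  match
    [ok]
      send[Bool] ‖ recv[Bool]  match
        X ‖ X  match

YES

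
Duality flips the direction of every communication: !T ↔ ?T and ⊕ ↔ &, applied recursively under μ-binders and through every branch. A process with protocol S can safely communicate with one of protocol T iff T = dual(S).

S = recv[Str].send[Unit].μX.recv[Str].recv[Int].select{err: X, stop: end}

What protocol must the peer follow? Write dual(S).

send[Str].recv[Unit].μX.send[Str].send[Int].offer{err: X, stop: end}

recv[Str] → send[Str]
  send[Unit] → recv[Unit]
    μX → μX  (binder kept)
      recv[Str] → send[Str]
        recv[Int] → send[Int]
          select{err,stop} → offer{err,stop}  (internal→external)
            [err]
              X self-dual
            [stop]
              end self-dual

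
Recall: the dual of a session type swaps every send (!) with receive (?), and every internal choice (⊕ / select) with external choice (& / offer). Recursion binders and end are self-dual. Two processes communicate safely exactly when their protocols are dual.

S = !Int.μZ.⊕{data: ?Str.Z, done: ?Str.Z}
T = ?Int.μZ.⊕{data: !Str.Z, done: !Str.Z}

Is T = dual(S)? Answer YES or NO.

!Int ‖ ?Int  ok
  μZ ‖ μZ  ok (rec unchanged)
    ⊕{data,done} ‖ ⊕{data,done}  ✗ choice polarity not flipped — not dual

NO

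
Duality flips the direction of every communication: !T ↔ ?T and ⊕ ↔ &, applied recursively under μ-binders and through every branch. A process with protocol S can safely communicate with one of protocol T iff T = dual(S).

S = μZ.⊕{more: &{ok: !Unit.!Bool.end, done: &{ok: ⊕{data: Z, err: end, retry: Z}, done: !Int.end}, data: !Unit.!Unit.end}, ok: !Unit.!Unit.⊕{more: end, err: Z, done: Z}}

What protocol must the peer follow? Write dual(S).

μZ.&{more: ⊕{ok: ?Unit.?Bool.end, done: ⊕{ok: &{data: Z, err: end, retry: Z}, done: ?Int.end}, data: ?Unit.?Unit.end}, ok: ?Unit.?Unit.&{more: end, err: Z, done: Z}}

μZ → μZ  (μ self-dual)
  ⊕{more,ok} → &{more,ok}  (⊕→&)
    case more:
      &{ok,done,data} → ⊕{ok,done,data}  (&→⊕)
        case ok:
          !Unit → ?Unit
            !Bool → ?Bool
              dual(end) = end
        case done:
          &{ok,done} → ⊕{ok,done}  (&→⊕)
            case ok:
              ⊕{data,err,retry} → &{data,err,retry}  (⊕→&)
                case data:
                  dual(Z) = Z
                case err:
                  dual(end) = end
                case retry:
                  dual(Z) = Z
            case done:
              !Int → ?Int
                dual(end) = end
        case data:
          !Unit → ?Unit
            !Unit → ?Unit
              dual(end) = end
    case ok:
      !Unit → ?Unit
        !Unit → ?Unit
          ⊕{more,err,done} → &{more,err,done}  (⊕→&)
            case more:
              dual(end) = end
            case err:
              dual(Z) = Z
            case done:
              dual(Z) = Z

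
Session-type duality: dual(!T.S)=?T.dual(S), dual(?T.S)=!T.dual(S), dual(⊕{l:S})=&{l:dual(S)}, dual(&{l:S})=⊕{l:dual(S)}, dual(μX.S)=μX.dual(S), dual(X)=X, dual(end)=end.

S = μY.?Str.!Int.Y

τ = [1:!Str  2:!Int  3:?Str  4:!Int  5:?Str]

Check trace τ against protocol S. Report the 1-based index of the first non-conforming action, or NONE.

1

step 1: got !Str, protocol expects ?Str  ✗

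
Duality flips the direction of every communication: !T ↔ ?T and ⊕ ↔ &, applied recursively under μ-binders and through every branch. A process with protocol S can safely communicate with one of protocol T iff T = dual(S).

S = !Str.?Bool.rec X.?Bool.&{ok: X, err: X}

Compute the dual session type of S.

!Str → ?Str
  ?Bool → !Bool
    rec X → rec X  (μ self-dual)
      ?Bool → !Bool
        &{ok,err} → +{ok,err}  (&→⊕)
          [ok]
            dual(X) = X
          [err]
            dual(X) = X

?Str.!Bool.rec X.!Bool.+{ok: X, err: X}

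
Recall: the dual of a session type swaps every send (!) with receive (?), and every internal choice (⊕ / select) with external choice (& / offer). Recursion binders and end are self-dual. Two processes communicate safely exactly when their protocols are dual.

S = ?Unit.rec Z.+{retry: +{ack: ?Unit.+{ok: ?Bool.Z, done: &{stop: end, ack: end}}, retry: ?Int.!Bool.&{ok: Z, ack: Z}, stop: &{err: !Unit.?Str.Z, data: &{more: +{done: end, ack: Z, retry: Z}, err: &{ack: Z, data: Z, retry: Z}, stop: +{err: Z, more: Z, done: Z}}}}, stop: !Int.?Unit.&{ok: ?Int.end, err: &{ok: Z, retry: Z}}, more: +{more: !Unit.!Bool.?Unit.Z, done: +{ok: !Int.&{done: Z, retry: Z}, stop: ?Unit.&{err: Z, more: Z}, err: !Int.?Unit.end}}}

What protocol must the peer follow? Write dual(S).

?Unit ↦ !Unit
  rec Z ↦ rec Z  (μ self-dual)
    +{retry,stop,more} ↦ &{retry,stop,more}  (select→offer)
      [retry]
        +{ack,retry,stop} ↦ &{ack,retry,stop}  (select→offer)
          [ack]
            ?Unit ↦ !Unit
              +{ok,done} ↦ &{ok,done}  (select→offer)
                [ok]
                  ?Bool ↦ !Bool
                    dual(Z) = Z
                [done]
                  &{stop,ack} ↦ +{stop,ack}  (external→internal)
                    [stop]
                      dual(end) = end
                    [ack]
                      dual(end) = end
          [retry]
            ?Int ↦ !Int
              !Bool ↦ ?Bool
                &{ok,ack} ↦ +{ok,ack}  (external→internal)
                  [ok]
                    dual(Z) = Z
                  [ack]
                    dual(Z) = Z
          [stop]
            &{err,data} ↦ +{err,data}  (external→internal)
              [err]
                !Unit ↦ ?Unit
                  ?Str ↦ !Str
                    dual(Z) = Z
              [data]
                &{more,err,stop} ↦ +{more,err,stop}  (external→internal)
                  [more]
                    +{done,ack,retry} ↦ &{done,ack,retry}  (select→offer)
                      [done]
                        dual(end) = end
                      [ack]
                        dual(Z) = Z
                      [retry]
                        dual(Z) = Z
                  [err]
                    &{ack,data,retry} ↦ +{ack,data,retry}  (external→internal)
                      [ack]
                        dual(Z) = Z
                      [data]
                        dual(Z) = Z
                      [retry]
                        dual(Z) = Z
                  [stop]
                    +{err,more,done} ↦ &{err,more,done}  (select→offer)
                      [err]
                        dual(Z) = Z
                      [more]
                        dual(Z) = Z
                      [done]
                        dual(Z) = Z
      [stop]
        !Int ↦ ?Int
          ?Unit ↦ !Unit
            &{ok,err} ↦ +{ok,err}  (external→internal)
              [ok]
                ?Int ↦ !Int
                  dual(end) = end
              [err]
                &{ok,retry} ↦ +{ok,retry}  (external→internal)
                  [ok]
                    dual(Z) = Z
                  [retry]
                    dual(Z) = Z
      [more]
        +{more,done} ↦ &{more,done}  (select→offer)
          [more]
            !Unit ↦ ?Unit
              !Bool ↦ ?Bool
                ?Unit ↦ !Unit
                  dual(Z) = Z
          [done]
            +{ok,stop,err} ↦ &{ok,stop,err}  (select→offer)
              [ok]
                !Int ↦ ?Int
                  &{done,retry} ↦ +{done,retry}  (external→internal)
                    [done]
                      dual(Z) = Z
                    [retry]
                      dual(Z) = Z
              [stop]
                ?Unit ↦ !Unit
                  &{err,more} ↦ +{err,more}  (external→internal)
                    [err]
                      dual(Z) = Z
                    [more]
                      dual(Z) = Z
              [err]
                !Int ↦ ?Int
                  ?Unit ↦ !Unit
                    dual(end) = end

!Unit.rec Z.&{retry: &{ack: !Unit.&{ok: !Bool.Z, done: +{stop: end, ack: end}}, retry: !Int.?Bool.+{ok: Z, ack: Z}, stop: +{err: ?Unit.!Str.Z, data: +{more: &{done: end, ack: Z, retry: Z}, err: +{ack: Z, data: Z, retry: Z}, stop: &{err: Z, more: Z, done: Z}}}}, stop: ?Int.!Unit.+{ok: !Int.end, err: +{ok: Z, retry: Z}}, more: &{more: ?Unit.?Bool.!Unit.Z, done: &{ok: ?Int.+{done: Z, retry: Z}, stop: !Unit.+{err: Z, more: Z}, err: ?Int.!Unit.end}}}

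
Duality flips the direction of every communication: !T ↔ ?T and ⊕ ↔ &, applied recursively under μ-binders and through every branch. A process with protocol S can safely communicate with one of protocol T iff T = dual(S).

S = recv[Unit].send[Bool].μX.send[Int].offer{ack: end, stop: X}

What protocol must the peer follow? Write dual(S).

send[Unit].recv[Bool].μX.recv[Int].select{ack: end, stop: X}

recv[Unit] = send[Unit]
  send[Bool] = recv[Bool]
    μX = μX  (rec unchanged)
      send[Int] = recv[Int]
        offer{ack,stop} = select{ack,stop}  (external→internal)
          case ack:
            dual(end) = end
          case stop:
            dual(X) = X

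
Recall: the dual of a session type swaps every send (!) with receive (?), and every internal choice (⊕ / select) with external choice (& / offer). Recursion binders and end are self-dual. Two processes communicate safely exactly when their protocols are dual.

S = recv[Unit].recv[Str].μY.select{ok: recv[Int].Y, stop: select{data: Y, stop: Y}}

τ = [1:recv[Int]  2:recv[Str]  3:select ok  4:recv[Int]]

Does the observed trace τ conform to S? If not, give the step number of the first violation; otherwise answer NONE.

@1 got recv[Int], protocol expects recv[Unit]  ✗

1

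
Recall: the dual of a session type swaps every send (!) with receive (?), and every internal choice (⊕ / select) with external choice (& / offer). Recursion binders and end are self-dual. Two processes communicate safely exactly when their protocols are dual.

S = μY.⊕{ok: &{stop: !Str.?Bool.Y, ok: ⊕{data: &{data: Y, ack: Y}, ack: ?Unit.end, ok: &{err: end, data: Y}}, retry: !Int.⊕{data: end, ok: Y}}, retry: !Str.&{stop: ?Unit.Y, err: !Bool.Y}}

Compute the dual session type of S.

μY → μY  (μ self-dual)
  ⊕{ok,retry} → &{ok,retry}  (select→offer)
    case ok:
      &{stop,ok,retry} → ⊕{stop,ok,retry}  (&→⊕)
        case stop:
          !Str → ?Str
            ?Bool → !Bool
              Y self-dual
        case ok:
          ⊕{data,ack,ok} → &{data,ack,ok}  (select→offer)
            case data:
              &{data,ack} → ⊕{data,ack}  (&→⊕)
                case data:
                  Y self-dual
                case ack:
                  Y self-dual
            case ack:
              ?Unit → !Unit
                end self-dual
            case ok:
              &{err,data} → ⊕{err,data}  (&→⊕)
                case err:
                  end self-dual
                case data:
                  Y self-dual
        case retry:
          !Int → ?Int
            ⊕{data,ok} → &{data,ok}  (select→offer)
              case data:
                end self-dual
              case ok:
                Y self-dual
    case retry:
      !Str → ?Str
        &{stop,err} → ⊕{stop,err}  (&→⊕)
          case stop:
            ?Unit → !Unit
              Y self-dual
          case err:
            !Bool → ?Bool
              Y self-dual

μY.&{ok: ⊕{stop: ?Str.!Bool.Y, ok: &{data: ⊕{data: Y, ack: Y}, ack: !Unit.end, ok: ⊕{err: end, data: Y}}, retry: ?Int.&{data: end, ok: Y}}, retry: ?Str.⊕{stop: !Unit.Y, err: ?Bool.Y}}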